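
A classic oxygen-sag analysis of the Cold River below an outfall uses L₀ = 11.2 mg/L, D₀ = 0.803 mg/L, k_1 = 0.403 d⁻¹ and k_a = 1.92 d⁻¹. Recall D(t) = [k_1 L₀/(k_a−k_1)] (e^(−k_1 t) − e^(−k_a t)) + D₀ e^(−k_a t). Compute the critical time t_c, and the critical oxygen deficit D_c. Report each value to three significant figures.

With k_a/k_1 = 4.764 and 1 − D₀(k_a−k_1)/(k_1 L₀) = 0.7301,
t_c = ln(4.764 × 0.7301) / (1.92 − 0.403) = ln(3.478) / 1.517 = 1.247/1.517 = 0.8217 d.
L(t_c) = L₀ e^(−k_1 t_c) = 11.2 × 0.7181 = 8.043 mg/L, and at the critical point k_a D_c = k_1 L, so D_c = (0.403/1.92) × 8.043 = 1.688 mg/L.

t_c ≈ 0.822 d; D_c ≈ 1.69 mg/L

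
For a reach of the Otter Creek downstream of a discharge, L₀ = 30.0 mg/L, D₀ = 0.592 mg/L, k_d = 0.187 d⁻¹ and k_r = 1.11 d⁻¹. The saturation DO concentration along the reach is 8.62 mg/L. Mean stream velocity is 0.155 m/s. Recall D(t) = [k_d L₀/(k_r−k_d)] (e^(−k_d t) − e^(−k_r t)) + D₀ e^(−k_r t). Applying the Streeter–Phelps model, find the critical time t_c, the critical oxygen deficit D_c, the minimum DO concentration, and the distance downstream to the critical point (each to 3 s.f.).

At the critical point dD/dt = 0, so k_d L₀ e^(−k_d t) = k_r D. Substituting D(t) from the Streeter–Phelps equation and solving for t gives
t_c = ln[(k_r/k_d)(1 − D₀(k_r−k_d)/(k_d L₀))] / (k_r−k_d).
Here k_r−k_d = 0.9230 d⁻¹ and 1 − D₀(k_r−k_d)/(k_d L₀) = 1 − 0.592×0.9230/(0.187×30.0) = 0.9026, so
t_c = ln(5.936 × 0.9026) / 0.9230 = 1.679 / 0.9230 = 1.819 d.
D_c = (k_d/k_r) L₀ e^(−k_d t_c) = (0.187/1.11) × 30.0 × e^(−0.187×1.819) = 0.1685 × 30.0 × 0.7117 = 3.597 mg/L.
Minimum DO = C_s − D_c = 8.62 − 3.597 = 5.023 mg/L.
x_c = v t_c = 0.155 m/s × 1.819 d × 86400 s/d = 24350 m ≈ 24.4 km.

t_c ≈ 1.82 d; D_c ≈ 3.60 mg/L; min DO ≈ 5.02 mg/L; x_c ≈ 24.4 km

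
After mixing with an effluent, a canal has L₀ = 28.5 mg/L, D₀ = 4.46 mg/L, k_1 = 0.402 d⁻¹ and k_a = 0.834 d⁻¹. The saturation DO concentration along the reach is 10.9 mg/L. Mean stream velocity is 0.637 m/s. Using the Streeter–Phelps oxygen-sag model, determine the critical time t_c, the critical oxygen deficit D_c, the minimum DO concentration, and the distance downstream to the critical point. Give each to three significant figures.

t_c ≈ 1.26 d; D_c ≈ 8.27 mg/L; min DO ≈ 2.63 mg/L; x_c ≈ 69.5 km

At the critical point dD/dt = 0, so k_1 L₀ e^(−k_1 t) = k_a D. Substituting D(t) from the Streeter–Phelps equation and solving for t gives
t_c = ln[(k_a/k_1)(1 − D₀(k_a−k_1)/(k_1 L₀))] / (k_a−k_1).
Here k_a−k_1 = 0.4320 d⁻¹ and 1 − D₀(k_a−k_1)/(k_1 L₀) = 1 − 4.46×0.4320/(0.402×28.5) = 0.8318, so
t_c = ln(2.075 × 0.8318) / 0.4320 = 0.5457 / 0.4320 = 1.263 d.
L(t_c) = L₀ e^(−k_1 t_c) = 28.5 × 0.6018 = 17.15 mg/L, and at the critical point k_a D_c = k_1 L, so D_c = (0.402/0.834) × 17.15 = 8.268 mg/L.
Minimum DO = C_s − D_c = 10.9 − 8.268 = 2.632 mg/L.
x_c = v t_c = 0.637 m/s × 1.263 d × 86400 s/d = 69520 m ≈ 69.5 km.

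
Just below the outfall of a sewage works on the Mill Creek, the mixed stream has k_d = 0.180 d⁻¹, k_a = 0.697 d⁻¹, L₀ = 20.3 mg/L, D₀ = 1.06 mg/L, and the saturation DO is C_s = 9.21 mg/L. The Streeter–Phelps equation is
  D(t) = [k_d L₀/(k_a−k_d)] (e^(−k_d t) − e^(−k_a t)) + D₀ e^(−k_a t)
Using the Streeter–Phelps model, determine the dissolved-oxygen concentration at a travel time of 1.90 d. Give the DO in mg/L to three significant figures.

k_d L₀/(k_a−k_d) = 0.180×20.3/(0.697−0.180) = 3.654/0.5170 = 7.068 mg/L.
e^(−k_d t) = e^(−0.180×1.900) = 0.7103; e^(−k_a t) = e^(−0.697×1.900) = 0.2660.
D = 7.068 × (0.7103 − 0.2660) + 1.06 × 0.2660 = 3.141 + 0.2819 = 3.423 mg/L.
DO = C_s − D = 9.21 − 3.423 = 5.787 mg/L.

DO ≈ 5.79 mg/L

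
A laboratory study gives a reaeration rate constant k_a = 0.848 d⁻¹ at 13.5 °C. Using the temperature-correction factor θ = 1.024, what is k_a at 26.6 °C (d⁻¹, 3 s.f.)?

k_a ≈ 1.16 d⁻¹

k_a(T₂) = k_a(T₁) · θ^(T₂−T₁) = 0.848 × 1.024^(26.6−13.5)
= 0.848 × 1.024^13.1 = 0.848 × 1.364 = 1.157 d⁻¹.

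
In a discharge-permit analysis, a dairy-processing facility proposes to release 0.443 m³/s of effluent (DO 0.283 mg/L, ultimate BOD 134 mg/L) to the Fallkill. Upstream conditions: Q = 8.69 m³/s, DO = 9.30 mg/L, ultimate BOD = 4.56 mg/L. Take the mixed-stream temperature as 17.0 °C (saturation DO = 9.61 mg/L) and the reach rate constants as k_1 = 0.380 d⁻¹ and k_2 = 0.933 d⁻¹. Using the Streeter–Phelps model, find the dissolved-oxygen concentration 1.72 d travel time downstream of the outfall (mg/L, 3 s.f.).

DO ≈ 7.08 mg/L

Mixed DO = (8.69×9.30 + 0.443×0.283)/(8.69+0.443) = 80.94/9.133 = 8.863 mg/L.
Mixed L₀ = (8.69×4.56 + 0.443×134)/(9.133) = 98.99/9.133 = 10.84 mg/L.
Initial deficit D₀ = C_s − DO₀ = 9.61 − 8.863 = 0.7474 mg/L.
D(1.72) = [0.380×10.84/(0.933−0.380)](e^(−0.380×1.72) − e^(−0.933×1.72)) + 0.7474 e^(−0.933×1.72)
= 7.448 × (0.5202 − 0.2009) + 0.7474 × 0.2009 = 2.528 mg/L.
DO = 9.61 − 2.528 = 7.082 mg/L.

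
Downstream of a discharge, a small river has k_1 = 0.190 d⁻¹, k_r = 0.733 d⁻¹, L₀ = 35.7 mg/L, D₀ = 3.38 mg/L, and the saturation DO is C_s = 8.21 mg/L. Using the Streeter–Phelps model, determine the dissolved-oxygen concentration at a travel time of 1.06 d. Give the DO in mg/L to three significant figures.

DO ≈ 2.19 mg/L

k_1 L₀/(k_r−k_1) = 0.190×35.7/(0.733−0.190) = 6.783/0.5430 = 12.49 mg/L.
e^(−k_1 t) = e^(−0.190×1.060) = 0.8176; e^(−k_r t) = e^(−0.733×1.060) = 0.4598.
D = 12.49 × (0.8176 − 0.4598) + 3.38 × 0.4598 = 4.469 + 1.554 = 6.024 mg/L.
DO = C_s − D = 8.21 − 6.024 = 2.186 mg/L.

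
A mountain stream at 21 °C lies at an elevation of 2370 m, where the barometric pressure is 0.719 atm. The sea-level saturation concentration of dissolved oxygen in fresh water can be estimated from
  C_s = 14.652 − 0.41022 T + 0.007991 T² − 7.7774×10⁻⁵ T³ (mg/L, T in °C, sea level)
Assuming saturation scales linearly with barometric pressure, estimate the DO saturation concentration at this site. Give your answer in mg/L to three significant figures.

C_s ≈ 6.36 mg/L

At sea level: C_s = 14.652 − 0.41022×21 + 0.007991×21² − 7.7774×10⁻⁵×21³ = 8.841 mg/L.
Pressure correction: C_s' = 8.841 × 0.719 = 6.357 mg/L.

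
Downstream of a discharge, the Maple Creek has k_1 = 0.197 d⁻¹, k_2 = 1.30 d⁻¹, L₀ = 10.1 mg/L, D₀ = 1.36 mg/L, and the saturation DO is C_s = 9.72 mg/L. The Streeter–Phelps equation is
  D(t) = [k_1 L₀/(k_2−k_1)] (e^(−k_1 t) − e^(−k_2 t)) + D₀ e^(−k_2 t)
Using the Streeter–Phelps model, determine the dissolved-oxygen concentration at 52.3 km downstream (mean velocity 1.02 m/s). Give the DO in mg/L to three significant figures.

Travel time t = x/v = 52.3 km / (1.02 m/s) = 52300 m / 1.02 m/s = 51270 s = 0.5935 d.
k_1 L₀/(k_2−k_1) = 0.197×10.1/(1.30−0.197) = 1.990/1.103 = 1.804 mg/L.
e^(−k_1 t) = e^(−0.197×0.5935) = 0.8897; e^(−k_2 t) = e^(−1.30×0.5935) = 0.4623.
D = 1.804 × (0.8897 − 0.4623) + 1.36 × 0.4623 = 0.7709 + 0.6288 = 1.400 mg/L.
DO = C_s − D = 9.72 − 1.400 = 8.320 mg/L.

DO ≈ 8.32 mg/L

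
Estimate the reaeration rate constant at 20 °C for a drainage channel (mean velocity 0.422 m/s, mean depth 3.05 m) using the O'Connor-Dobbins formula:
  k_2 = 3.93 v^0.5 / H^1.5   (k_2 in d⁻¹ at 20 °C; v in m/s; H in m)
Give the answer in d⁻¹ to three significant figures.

k_2 = 3.93 × 0.422^0.5 / 3.05^1.5 = 3.93 × 0.6496 / 5.327 = 0.4793 d⁻¹.

k_2 ≈ 0.479 d⁻¹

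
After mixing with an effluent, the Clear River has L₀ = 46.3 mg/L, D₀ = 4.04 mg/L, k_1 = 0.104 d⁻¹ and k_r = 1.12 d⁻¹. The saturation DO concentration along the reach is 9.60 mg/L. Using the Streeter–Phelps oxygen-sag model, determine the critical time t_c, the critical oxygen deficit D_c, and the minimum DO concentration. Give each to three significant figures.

t_c ≈ 0.456 d; D_c ≈ 4.10 mg/L; min DO ≈ 5.50 mg/L

With k_r/k_1 = 10.77 and 1 − D₀(k_r−k_1)/(k_1 L₀) = 0.1476,
t_c = ln(10.77 × 0.1476) / (1.12 − 0.104) = ln(1.589) / 1.016 = 0.4632/1.016 = 0.4559 d.
L(t_c) = L₀ e^(−k_1 t_c) = 46.3 × 0.9537 = 44.16 mg/L, and at the critical point k_r D_c = k_1 L, so D_c = (0.104/1.12) × 44.16 = 4.100 mg/L.
Minimum DO = C_s − D_c = 9.60 − 4.100 = 5.500 mg/L.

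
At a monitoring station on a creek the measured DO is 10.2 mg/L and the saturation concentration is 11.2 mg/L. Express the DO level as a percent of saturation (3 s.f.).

91.1 % saturation

% saturation = C/C_s × 100 = 10.2/11.2 × 100 = 91.1 %.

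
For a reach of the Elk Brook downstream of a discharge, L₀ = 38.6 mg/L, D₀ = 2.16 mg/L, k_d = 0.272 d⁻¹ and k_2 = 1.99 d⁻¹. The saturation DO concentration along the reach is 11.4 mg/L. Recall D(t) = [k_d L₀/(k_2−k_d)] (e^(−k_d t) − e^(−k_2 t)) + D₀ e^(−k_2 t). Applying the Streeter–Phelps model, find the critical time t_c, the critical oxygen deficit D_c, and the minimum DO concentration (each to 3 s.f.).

t_c ≈ 0.905 d; D_c ≈ 4.13 mg/L; min DO ≈ 7.27 mg/L

t_c = [1/(k_2−k_d)] ln[(k_2/k_d)(1 − D₀(k_2−k_d)/(k_d L₀))]
= [1/(1.99−0.272)] ln[(1.99/0.272)(1 − 2.16×1.718/(0.272×38.6))]
= (1/1.718) ln[7.316 × 0.6466] = 0.5821 × ln(4.730) = 0.5821 × 1.554 = 0.9045 d.
D_c = (k_d/k_2) L₀ e^(−k_d t_c) = (0.272/1.99) × 38.6 × e^(−0.272×0.9045) = 0.1367 × 38.6 × 0.7819 = 4.125 mg/L.
Minimum DO = C_s − D_c = 11.4 − 4.125 = 7.275 mg/L.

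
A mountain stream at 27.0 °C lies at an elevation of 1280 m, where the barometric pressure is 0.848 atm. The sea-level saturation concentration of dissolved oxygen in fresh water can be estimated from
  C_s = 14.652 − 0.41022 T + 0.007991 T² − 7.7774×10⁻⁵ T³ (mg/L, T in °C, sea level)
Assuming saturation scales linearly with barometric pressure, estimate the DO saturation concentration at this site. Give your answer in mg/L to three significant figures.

At sea level: C_s = 14.652 − 0.41022×27.0 + 0.007991×27.0² − 7.7774×10⁻⁵×27.0³ = 7.871 mg/L.
Pressure correction: C_s' = 7.871 × 0.848 = 6.674 mg/L.

C_s ≈ 6.67 mg/L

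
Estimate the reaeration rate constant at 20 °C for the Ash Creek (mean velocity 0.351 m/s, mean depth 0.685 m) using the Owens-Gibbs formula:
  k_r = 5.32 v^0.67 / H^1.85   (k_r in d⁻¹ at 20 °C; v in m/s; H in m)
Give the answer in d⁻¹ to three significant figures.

k_r = 5.32 × 0.351^0.67 / 0.685^1.85 = 5.32 × 0.4959 / 0.4966 = 5.312 d⁻¹.

k_r ≈ 5.31 d⁻¹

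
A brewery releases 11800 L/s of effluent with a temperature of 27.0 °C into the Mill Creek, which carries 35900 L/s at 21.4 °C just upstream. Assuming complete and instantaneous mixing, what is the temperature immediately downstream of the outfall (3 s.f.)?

22.8 °C

Flow-weighted mixing: C = (Q_r C_r + Q_w C_w)/(Q_r + Q_w)
= (35900×21.4 + 11800×27.0)/(35900 + 11800) = 1.087×10^6/47700 = 22.79 °C.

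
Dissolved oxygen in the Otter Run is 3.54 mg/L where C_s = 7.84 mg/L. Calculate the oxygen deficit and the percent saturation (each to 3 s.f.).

D ≈ 4.30 mg/L; 45.2 % saturation

D = C_s − C = 7.84 − 3.54 = 4.30 mg/L.
% saturation = 3.54/7.84 × 100 = 45.2 %.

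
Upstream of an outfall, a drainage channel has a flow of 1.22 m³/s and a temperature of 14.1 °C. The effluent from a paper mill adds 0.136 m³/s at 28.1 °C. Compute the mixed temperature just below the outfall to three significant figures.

Flow-weighted mixing: C = (Q_r C_r + Q_w C_w)/(Q_r + Q_w)
= (1.22×14.1 + 0.136×28.1)/(1.22 + 0.136) = 21.02/1.356 = 15.50 °C.

15.5 °C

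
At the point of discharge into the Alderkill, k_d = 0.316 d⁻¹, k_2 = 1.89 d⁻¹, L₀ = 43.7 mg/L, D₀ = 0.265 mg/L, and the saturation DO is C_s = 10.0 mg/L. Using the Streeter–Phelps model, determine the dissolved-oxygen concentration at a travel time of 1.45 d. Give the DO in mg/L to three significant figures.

k_d L₀/(k_2−k_d) = 0.316×43.7/(1.89−0.316) = 13.81/1.574 = 8.773 mg/L.
e^(−k_d t) = e^(−0.316×1.450) = 0.6324; e^(−k_2 t) = e^(−1.89×1.450) = 0.06454.
D = 8.773 × (0.6324 − 0.06454) + 0.265 × 0.06454 = 4.982 + 0.01710 = 4.999 mg/L.
DO = C_s − D = 10.0 − 4.999 = 5.001 mg/L.

DO ≈ 5.00 mg/L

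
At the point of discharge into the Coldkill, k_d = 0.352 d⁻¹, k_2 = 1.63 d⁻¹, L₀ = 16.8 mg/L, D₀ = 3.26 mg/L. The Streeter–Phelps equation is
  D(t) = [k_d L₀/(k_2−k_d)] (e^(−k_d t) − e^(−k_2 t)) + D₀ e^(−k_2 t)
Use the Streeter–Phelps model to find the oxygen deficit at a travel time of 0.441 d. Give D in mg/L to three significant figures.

D ≈ 3.30 mg/L

k_d L₀/(k_2−k_d) = 0.352×16.8/(1.63−0.352) = 5.914/1.278 = 4.627 mg/L.
e^(−k_d t) = e^(−0.352×0.4410) = 0.8562; e^(−k_2 t) = e^(−1.63×0.4410) = 0.4873.
D = 4.627 × (0.8562 − 0.4873) + 3.26 × 0.4873 = 1.707 + 1.589 = 3.296 mg/L.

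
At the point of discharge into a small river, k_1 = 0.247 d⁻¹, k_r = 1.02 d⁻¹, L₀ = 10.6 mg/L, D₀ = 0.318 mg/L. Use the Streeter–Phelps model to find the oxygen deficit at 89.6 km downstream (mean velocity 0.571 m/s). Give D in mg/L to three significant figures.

Travel time t = x/v = 89.6 km / (0.571 m/s) = 89600 m / 0.571 m/s = 156900 s = 1.816 d.
k_1 L₀/(k_r−k_1) = 0.247×10.6/(1.02−0.247) = 2.618/0.7730 = 3.387 mg/L.
e^(−k_1 t) = e^(−0.247×1.816) = 0.6385; e^(−k_r t) = e^(−1.02×1.816) = 0.1568.
D = 3.387 × (0.6385 − 0.1568) + 0.318 × 0.1568 = 1.631 + 0.04988 = 1.681 mg/L.

D ≈ 1.68 mg/L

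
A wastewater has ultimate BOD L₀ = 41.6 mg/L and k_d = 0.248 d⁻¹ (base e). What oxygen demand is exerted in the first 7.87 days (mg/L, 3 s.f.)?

y_t = L₀(1 − e^(−k_d t)) = 41.6 × (1 − e^(−0.248×7.87))
= 41.6 × (1 − 0.1420) = 41.6 × 0.8580 = 35.69 mg/L.

y ≈ 35.7 mg/L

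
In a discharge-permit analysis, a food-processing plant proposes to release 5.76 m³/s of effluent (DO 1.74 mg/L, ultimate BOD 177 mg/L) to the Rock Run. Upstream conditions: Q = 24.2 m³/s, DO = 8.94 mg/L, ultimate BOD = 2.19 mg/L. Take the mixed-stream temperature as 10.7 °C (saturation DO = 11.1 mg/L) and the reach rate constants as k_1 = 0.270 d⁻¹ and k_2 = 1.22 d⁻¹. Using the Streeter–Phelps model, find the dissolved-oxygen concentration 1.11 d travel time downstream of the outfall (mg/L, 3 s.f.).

DO ≈ 5.27 mg/L

Mixed DO = (24.2×8.94 + 5.76×1.74)/(24.2+5.76) = 226.4/29.96 = 7.556 mg/L.
Mixed L₀ = (24.2×2.19 + 5.76×177)/(29.96) = 1073/29.96 = 35.80 mg/L.
Initial deficit D₀ = C_s − DO₀ = 11.1 − 7.556 = 3.544 mg/L.
D(1.11) = [0.270×35.80/(1.22−0.270)](e^(−0.270×1.11) − e^(−1.22×1.11)) + 3.544 e^(−1.22×1.11)
= 10.17 × (0.7410 − 0.2582) + 3.544 × 0.2582 = 5.828 mg/L.
DO = 11.1 − 5.828 = 5.272 mg/L.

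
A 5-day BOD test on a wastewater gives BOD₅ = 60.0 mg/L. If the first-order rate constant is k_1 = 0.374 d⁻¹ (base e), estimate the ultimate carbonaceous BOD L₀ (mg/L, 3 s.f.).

L₀ ≈ 70.9 mg/L

BOD₅ = L₀(1 − e^(−5k_1)) ⇒ L₀ = BOD₅ / (1 − e^(−5×0.374))
= 60.0 / (1 − 0.1541) = 60.0 / 0.8459 = 70.93 mg/L.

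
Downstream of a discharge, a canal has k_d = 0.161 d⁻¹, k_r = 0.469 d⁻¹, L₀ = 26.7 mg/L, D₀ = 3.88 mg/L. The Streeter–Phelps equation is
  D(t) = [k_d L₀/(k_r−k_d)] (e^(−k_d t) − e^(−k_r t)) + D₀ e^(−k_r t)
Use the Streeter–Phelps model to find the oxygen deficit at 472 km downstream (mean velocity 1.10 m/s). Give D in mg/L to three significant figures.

Travel time t = x/v = 472 km / (1.10 m/s) = 472000 m / 1.10 m/s = 429100 s = 4.966 d.
k_d L₀/(k_r−k_d) = 0.161×26.7/(0.469−0.161) = 4.299/0.3080 = 13.96 mg/L.
e^(−k_d t) = e^(−0.161×4.966) = 0.4495; e^(−k_r t) = e^(−0.469×4.966) = 0.09737.
D = 13.96 × (0.4495 − 0.09737) + 3.88 × 0.09737 = 4.915 + 0.3778 = 5.293 mg/L.

D ≈ 5.29 mg/L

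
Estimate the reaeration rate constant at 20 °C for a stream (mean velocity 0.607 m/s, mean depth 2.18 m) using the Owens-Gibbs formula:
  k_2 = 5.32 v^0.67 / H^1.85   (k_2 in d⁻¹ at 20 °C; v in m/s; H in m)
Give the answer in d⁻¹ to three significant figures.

k_2 ≈ 0.901 d⁻¹

k_2 = 5.32 × 0.607^0.67 / 2.18^1.85 = 5.32 × 0.7157 / 4.228 = 0.9005 d⁻¹.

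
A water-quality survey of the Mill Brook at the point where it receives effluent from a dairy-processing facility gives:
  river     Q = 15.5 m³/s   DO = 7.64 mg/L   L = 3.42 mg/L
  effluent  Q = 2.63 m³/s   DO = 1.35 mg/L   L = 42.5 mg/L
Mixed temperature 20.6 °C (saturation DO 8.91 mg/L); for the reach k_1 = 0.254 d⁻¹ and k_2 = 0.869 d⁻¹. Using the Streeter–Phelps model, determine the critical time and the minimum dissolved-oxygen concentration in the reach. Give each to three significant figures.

t_c ≈ 0.584 d; minimum DO ≈ 6.62 mg/L

Mixed DO = (15.5×7.64 + 2.63×1.35)/(15.5+2.63) = 122.0/18.13 = 6.728 mg/L.
Mixed L₀ = (15.5×3.42 + 2.63×42.5)/(18.13) = 164.8/18.13 = 9.089 mg/L.
Initial deficit D₀ = C_s − DO₀ = 8.91 − 6.728 = 2.182 mg/L.
t_c = (1/0.6150) ln[(0.869/0.254)(1 − 2.182×0.6150/(0.254×9.089))] = 1.626 × ln(1.432) = 0.5841 d.
D_c = (0.254/0.869) × 9.089 × e^(−0.254×0.5841) = 0.2923 × 9.089 × 0.8621 = 2.290 mg/L.
Minimum DO = 8.91 − 2.290 = 6.620 mg/L.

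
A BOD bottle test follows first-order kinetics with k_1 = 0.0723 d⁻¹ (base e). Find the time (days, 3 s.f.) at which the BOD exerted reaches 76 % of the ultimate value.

t ≈ 19.7 d

y/L₀ = 1 − e^(−k_1 t) = 0.76 ⇒ e^(−k_1 t) = 0.240
t = −ln(0.240) / 0.0723 = 1.427 / 0.0723 = 19.74 d.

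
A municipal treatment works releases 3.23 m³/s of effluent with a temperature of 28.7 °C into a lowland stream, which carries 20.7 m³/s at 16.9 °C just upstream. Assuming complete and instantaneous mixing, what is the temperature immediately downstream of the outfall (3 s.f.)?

18.5 °C

Flow-weighted mixing: C = (Q_r C_r + Q_w C_w)/(Q_r + Q_w)
= (20.7×16.9 + 3.23×28.7)/(20.7 + 3.23) = 442.5/23.93 = 18.49 °C.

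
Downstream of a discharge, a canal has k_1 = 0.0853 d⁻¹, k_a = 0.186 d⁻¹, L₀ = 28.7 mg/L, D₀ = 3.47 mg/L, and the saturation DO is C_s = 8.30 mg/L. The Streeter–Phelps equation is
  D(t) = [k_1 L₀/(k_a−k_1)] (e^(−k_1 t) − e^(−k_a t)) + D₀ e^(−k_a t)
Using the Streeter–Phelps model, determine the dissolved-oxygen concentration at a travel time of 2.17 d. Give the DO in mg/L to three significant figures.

DO ≈ 2.02 mg/L

k_1 L₀/(k_a−k_1) = 0.0853×28.7/(0.186−0.0853) = 2.448/0.1007 = 24.31 mg/L.
e^(−k_1 t) = e^(−0.0853×2.170) = 0.8310; e^(−k_a t) = e^(−0.186×2.170) = 0.6679.
D = 24.31 × (0.8310 − 0.6679) + 3.47 × 0.6679 = 3.966 + 2.318 = 6.283 mg/L.
DO = C_s − D = 8.30 − 6.283 = 2.017 mg/L.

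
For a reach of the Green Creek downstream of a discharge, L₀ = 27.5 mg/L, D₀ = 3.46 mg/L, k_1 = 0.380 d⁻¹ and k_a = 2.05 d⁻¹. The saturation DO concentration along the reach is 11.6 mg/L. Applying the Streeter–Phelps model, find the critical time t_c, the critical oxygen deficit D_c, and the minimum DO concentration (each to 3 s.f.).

t_c = [1/(k_a−k_1)] ln[(k_a/k_1)(1 − D₀(k_a−k_1)/(k_1 L₀))]
= [1/(2.05−0.380)] ln[(2.05/0.380)(1 − 3.46×1.670/(0.380×27.5))]
= (1/1.670) ln[5.395 × 0.4471] = 0.5988 × ln(2.412) = 0.5988 × 0.8804 = 0.5272 d.
L(t_c) = L₀ e^(−k_1 t_c) = 27.5 × 0.8185 = 22.51 mg/L, and at the critical point k_a D_c = k_1 L, so D_c = (0.380/2.05) × 22.51 = 4.172 mg/L.
Minimum DO = C_s − D_c = 11.6 − 4.172 = 7.428 mg/L.

t_c ≈ 0.527 d; D_c ≈ 4.17 mg/L; min DO ≈ 7.43 mg/L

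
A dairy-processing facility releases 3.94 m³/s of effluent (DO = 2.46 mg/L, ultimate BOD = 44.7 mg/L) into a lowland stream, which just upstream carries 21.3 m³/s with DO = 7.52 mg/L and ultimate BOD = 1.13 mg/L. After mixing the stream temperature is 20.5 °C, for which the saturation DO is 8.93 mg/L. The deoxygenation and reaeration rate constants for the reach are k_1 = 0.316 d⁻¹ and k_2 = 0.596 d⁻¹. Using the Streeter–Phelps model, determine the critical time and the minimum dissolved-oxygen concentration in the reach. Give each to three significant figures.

t_c ≈ 1.26 d; minimum DO ≈ 6.10 mg/L

Mixed DO = (21.3×7.52 + 3.94×2.46)/(21.3+3.94) = 169.9/25.24 = 6.730 mg/L.
Mixed L₀ = (21.3×1.13 + 3.94×44.7)/(25.24) = 200.2/25.24 = 7.931 mg/L.
Initial deficit D₀ = C_s − DO₀ = 8.93 − 6.730 = 2.200 mg/L.
t_c = (1/0.2800) ln[(0.596/0.316)(1 − 2.200×0.2800/(0.316×7.931))] = 3.571 × ln(1.423) = 1.259 d.
D_c = (0.316/0.596) × 7.931 × e^(−0.316×1.259) = 0.5302 × 7.931 × 0.6718 = 2.825 mg/L.
Minimum DO = 8.93 − 2.825 = 6.105 mg/L.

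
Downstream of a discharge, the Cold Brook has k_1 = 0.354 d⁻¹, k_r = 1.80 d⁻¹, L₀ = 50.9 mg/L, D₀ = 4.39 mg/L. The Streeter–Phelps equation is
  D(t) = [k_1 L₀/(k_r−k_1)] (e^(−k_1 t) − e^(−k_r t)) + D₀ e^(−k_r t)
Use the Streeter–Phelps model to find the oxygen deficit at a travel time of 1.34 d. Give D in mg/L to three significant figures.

D ≈ 7.03 mg/L

k_1 L₀/(k_r−k_1) = 0.354×50.9/(1.80−0.354) = 18.02/1.446 = 12.46 mg/L.
e^(−k_1 t) = e^(−0.354×1.340) = 0.6223; e^(−k_r t) = e^(−1.80×1.340) = 0.08964.
D = 12.46 × (0.6223 − 0.08964) + 4.39 × 0.08964 = 6.637 + 0.3935 = 7.031 mg/L.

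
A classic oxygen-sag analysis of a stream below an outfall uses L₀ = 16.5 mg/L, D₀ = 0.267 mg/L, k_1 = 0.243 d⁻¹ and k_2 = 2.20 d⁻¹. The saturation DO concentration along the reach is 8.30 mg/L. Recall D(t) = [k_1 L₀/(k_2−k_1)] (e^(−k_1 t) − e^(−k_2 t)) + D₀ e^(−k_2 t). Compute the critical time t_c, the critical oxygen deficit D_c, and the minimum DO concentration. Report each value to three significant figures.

t_c = [1/(k_2−k_1)] ln[(k_2/k_1)(1 − D₀(k_2−k_1)/(k_1 L₀))]
= [1/(2.20−0.243)] ln[(2.20/0.243)(1 − 0.267×1.957/(0.243×16.5))]
= (1/1.957) ln[9.053 × 0.8697] = 0.5110 × ln(7.874) = 0.5110 × 2.064 = 1.054 d.
D_c = (k_1/k_2) L₀ e^(−k_1 t_c) = (0.243/2.20) × 16.5 × e^(−0.243×1.054) = 0.1105 × 16.5 × 0.7740 = 1.411 mg/L.
Minimum DO = C_s − D_c = 8.30 − 1.411 = 6.889 mg/L.

t_c ≈ 1.05 d; D_c ≈ 1.41 mg/L; min DO ≈ 6.89 mg/L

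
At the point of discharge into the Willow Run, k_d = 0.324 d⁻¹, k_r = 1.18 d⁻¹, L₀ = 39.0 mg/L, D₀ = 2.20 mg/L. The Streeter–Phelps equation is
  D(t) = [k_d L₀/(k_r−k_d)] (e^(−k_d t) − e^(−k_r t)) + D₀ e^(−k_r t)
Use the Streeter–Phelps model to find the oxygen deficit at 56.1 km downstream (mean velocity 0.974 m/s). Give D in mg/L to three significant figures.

Travel time t = x/v = 56.1 km / (0.974 m/s) = 56100 m / 0.974 m/s = 57600 s = 0.6666 d.
k_d L₀/(k_r−k_d) = 0.324×39.0/(1.18−0.324) = 12.64/0.8560 = 14.76 mg/L.
e^(−k_d t) = e^(−0.324×0.6666) = 0.8057; e^(−k_r t) = e^(−1.18×0.6666) = 0.4554.
D = 14.76 × (0.8057 − 0.4554) + 2.20 × 0.4554 = 5.172 + 1.002 = 6.174 mg/L.

D ≈ 6.17 mg/L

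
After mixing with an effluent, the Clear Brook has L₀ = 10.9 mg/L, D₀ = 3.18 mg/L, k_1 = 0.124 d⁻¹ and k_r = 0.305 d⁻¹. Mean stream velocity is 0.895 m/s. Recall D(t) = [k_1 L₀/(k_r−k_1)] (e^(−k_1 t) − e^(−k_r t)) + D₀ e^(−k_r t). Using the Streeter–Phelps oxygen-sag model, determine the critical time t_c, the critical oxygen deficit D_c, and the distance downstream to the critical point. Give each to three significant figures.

t_c ≈ 1.91 d; D_c ≈ 3.50 mg/L; x_c ≈ 147 km

With k_r/k_1 = 2.460 and 1 − D₀(k_r−k_1)/(k_1 L₀) = 0.5741,
t_c = ln(2.460 × 0.5741) / (0.305 − 0.124) = ln(1.412) / 0.1810 = 0.3452/0.1810 = 1.907 d.
D_c = (k_1/k_r) L₀ e^(−k_1 t_c) = (0.124/0.305) × 10.9 × e^(−0.124×1.907) = 0.4066 × 10.9 × 0.7894 = 3.498 mg/L.
x_c = v t_c = 0.895 m/s × 1.907 d × 86400 s/d = 147500 m ≈ 147 km.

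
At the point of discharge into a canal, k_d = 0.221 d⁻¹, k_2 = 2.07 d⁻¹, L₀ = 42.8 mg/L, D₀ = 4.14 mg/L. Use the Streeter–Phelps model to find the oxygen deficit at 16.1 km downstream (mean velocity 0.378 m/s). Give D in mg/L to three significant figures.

Travel time t = x/v = 16.1 km / (0.378 m/s) = 16100 m / 0.378 m/s = 42590 s = 0.4930 d.
k_d L₀/(k_2−k_d) = 0.221×42.8/(2.07−0.221) = 9.459/1.849 = 5.116 mg/L.
e^(−k_d t) = e^(−0.221×0.4930) = 0.8968; e^(−k_2 t) = e^(−2.07×0.4930) = 0.3604.
D = 5.116 × (0.8968 − 0.3604) + 4.14 × 0.3604 = 2.744 + 1.492 = 4.236 mg/L.

D ≈ 4.24 mg/L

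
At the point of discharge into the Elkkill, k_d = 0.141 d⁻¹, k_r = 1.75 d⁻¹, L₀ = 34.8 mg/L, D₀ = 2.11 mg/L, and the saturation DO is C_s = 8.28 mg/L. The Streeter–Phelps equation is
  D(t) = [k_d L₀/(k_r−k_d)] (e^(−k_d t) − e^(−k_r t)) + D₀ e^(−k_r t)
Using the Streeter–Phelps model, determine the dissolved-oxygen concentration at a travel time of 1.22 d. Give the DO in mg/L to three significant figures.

k_d L₀/(k_r−k_d) = 0.141×34.8/(1.75−0.141) = 4.907/1.609 = 3.050 mg/L.
e^(−k_d t) = e^(−0.141×1.220) = 0.8420; e^(−k_r t) = e^(−1.75×1.220) = 0.1182.
D = 3.050 × (0.8420 − 0.1182) + 2.11 × 0.1182 = 2.207 + 0.2495 = 2.457 mg/L.
DO = C_s − D = 8.28 − 2.457 = 5.823 mg/L.

DO ≈ 5.82 mg/L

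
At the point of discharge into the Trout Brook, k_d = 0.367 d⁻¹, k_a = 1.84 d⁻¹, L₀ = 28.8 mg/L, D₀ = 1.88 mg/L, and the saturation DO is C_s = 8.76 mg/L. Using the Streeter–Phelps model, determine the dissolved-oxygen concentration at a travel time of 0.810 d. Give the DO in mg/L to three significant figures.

DO ≈ 4.62 mg/L

k_d L₀/(k_a−k_d) = 0.367×28.8/(1.84−0.367) = 10.57/1.473 = 7.176 mg/L.
e^(−k_d t) = e^(−0.367×0.8100) = 0.7428; e^(−k_a t) = e^(−1.84×0.8100) = 0.2253.
D = 7.176 × (0.7428 − 0.2253) + 1.88 × 0.2253 = 3.714 + 0.4235 = 4.137 mg/L.
DO = C_s − D = 8.76 − 4.137 = 4.623 mg/L.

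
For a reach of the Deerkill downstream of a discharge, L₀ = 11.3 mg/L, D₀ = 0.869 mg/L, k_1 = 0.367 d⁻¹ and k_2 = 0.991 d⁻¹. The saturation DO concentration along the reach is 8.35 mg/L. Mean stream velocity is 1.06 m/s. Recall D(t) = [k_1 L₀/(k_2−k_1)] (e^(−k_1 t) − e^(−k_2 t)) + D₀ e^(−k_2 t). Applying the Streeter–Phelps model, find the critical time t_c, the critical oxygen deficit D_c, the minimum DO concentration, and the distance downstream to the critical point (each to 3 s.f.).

t_c = [1/(k_2−k_1)] ln[(k_2/k_1)(1 − D₀(k_2−k_1)/(k_1 L₀))]
= [1/(0.991−0.367)] ln[(0.991/0.367)(1 − 0.869×0.6240/(0.367×11.3))]
= (1/0.6240) ln[2.700 × 0.8692] = 1.603 × ln(2.347) = 1.603 × 0.8532 = 1.367 d.
D_c = (k_1/k_2) L₀ e^(−k_1 t_c) = (0.367/0.991) × 11.3 × e^(−0.367×1.367) = 0.3703 × 11.3 × 0.6054 = 2.534 mg/L.
Minimum DO = C_s − D_c = 8.35 − 2.534 = 5.816 mg/L.
x_c = v t_c = 1.06 m/s × 1.367 d × 86400 s/d = 125200 m ≈ 125 km.

t_c ≈ 1.37 d; D_c ≈ 2.53 mg/L; min DO ≈ 5.82 mg/L; x_c ≈ 125 km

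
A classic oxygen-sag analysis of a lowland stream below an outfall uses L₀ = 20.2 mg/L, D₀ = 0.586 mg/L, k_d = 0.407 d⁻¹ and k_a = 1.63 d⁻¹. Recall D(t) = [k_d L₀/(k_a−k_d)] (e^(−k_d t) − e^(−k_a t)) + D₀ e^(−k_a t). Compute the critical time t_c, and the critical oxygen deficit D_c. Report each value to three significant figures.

t_c ≈ 1.06 d; D_c ≈ 3.28 mg/L

t_c = [1/(k_a−k_d)] ln[(k_a/k_d)(1 − D₀(k_a−k_d)/(k_d L₀))]
= [1/(1.63−0.407)] ln[(1.63/0.407)(1 − 0.586×1.223/(0.407×20.2))]
= (1/1.223) ln[4.005 × 0.9128] = 0.8177 × ln(3.656) = 0.8177 × 1.296 = 1.060 d.
D_c = (k_d/k_a) L₀ e^(−k_d t_c) = (0.407/1.63) × 20.2 × e^(−0.407×1.060) = 0.2497 × 20.2 × 0.6496 = 3.276 mg/L.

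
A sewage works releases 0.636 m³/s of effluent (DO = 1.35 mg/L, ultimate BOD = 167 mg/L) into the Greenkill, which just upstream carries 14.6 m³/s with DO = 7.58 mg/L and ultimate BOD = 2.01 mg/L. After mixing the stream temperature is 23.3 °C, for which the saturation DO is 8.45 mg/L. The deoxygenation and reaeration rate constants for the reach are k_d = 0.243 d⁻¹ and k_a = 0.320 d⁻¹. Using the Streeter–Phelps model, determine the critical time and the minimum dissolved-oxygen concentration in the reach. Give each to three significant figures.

t_c ≈ 3.04 d; minimum DO ≈ 5.22 mg/L

Mixed DO = (14.6×7.58 + 0.636×1.35)/(14.6+0.636) = 111.5/15.24 = 7.320 mg/L.
Mixed L₀ = (14.6×2.01 + 0.636×167)/(15.24) = 135.6/15.24 = 8.897 mg/L.
Initial deficit D₀ = C_s − DO₀ = 8.45 − 7.320 = 1.130 mg/L.
t_c = (1/0.07700) ln[(0.320/0.243)(1 − 1.130×0.07700/(0.243×8.897))] = 12.99 × ln(1.264) = 3.041 d.
D_c = (0.243/0.320) × 8.897 × e^(−0.243×3.041) = 0.7594 × 8.897 × 0.4776 = 3.227 mg/L.
Minimum DO = 8.45 − 3.227 = 5.223 mg/L.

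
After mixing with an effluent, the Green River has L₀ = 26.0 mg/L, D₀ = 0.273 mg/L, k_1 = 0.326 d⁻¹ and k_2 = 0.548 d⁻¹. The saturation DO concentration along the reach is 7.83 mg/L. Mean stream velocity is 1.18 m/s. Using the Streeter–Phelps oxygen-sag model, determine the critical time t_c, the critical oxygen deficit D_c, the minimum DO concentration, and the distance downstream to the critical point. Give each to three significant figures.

t_c ≈ 2.31 d; D_c ≈ 7.29 mg/L; min DO ≈ 0.540 mg/L; x_c ≈ 235 km

At the critical point dD/dt = 0, so k_1 L₀ e^(−k_1 t) = k_2 D. Substituting D(t) from the Streeter–Phelps equation and solving for t gives
t_c = ln[(k_2/k_1)(1 − D₀(k_2−k_1)/(k_1 L₀))] / (k_2−k_1).
Here k_2−k_1 = 0.2220 d⁻¹ and 1 − D₀(k_2−k_1)/(k_1 L₀) = 1 − 0.273×0.2220/(0.326×26.0) = 0.9928, so
t_c = ln(1.681 × 0.9928) / 0.2220 = 0.5122 / 0.2220 = 2.307 d.
D_c = (k_1/k_2) L₀ e^(−k_1 t_c) = (0.326/0.548) × 26.0 × e^(−0.326×2.307) = 0.5949 × 26.0 × 0.4714 = 7.290 mg/L.
Minimum DO = C_s − D_c = 7.83 − 7.290 = 0.5395 mg/L.
x_c = v t_c = 1.18 m/s × 2.307 d × 86400 s/d = 235200 m ≈ 235 km.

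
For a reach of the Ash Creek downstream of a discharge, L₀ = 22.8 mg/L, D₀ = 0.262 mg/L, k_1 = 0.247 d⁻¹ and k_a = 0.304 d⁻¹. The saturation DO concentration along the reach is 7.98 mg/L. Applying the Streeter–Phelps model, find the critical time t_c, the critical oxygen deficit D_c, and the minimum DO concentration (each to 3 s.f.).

At the critical point dD/dt = 0, so k_1 L₀ e^(−k_1 t) = k_a D. Substituting D(t) from the Streeter–Phelps equation and solving for t gives
t_c = ln[(k_a/k_1)(1 − D₀(k_a−k_1)/(k_1 L₀))] / (k_a−k_1).
Here k_a−k_1 = 0.05700 d⁻¹ and 1 − D₀(k_a−k_1)/(k_1 L₀) = 1 − 0.262×0.05700/(0.247×22.8) = 0.9973, so
t_c = ln(1.231 × 0.9973) / 0.05700 = 0.2050 / 0.05700 = 3.596 d.
D_c = (k_1/k_a) L₀ e^(−k_1 t_c) = (0.247/0.304) × 22.8 × e^(−0.247×3.596) = 0.8125 × 22.8 × 0.4114 = 7.621 mg/L.
Minimum DO = C_s − D_c = 7.98 − 7.621 = 0.3594 mg/L.

t_c ≈ 3.60 d; D_c ≈ 7.62 mg/L; min DO ≈ 0.359 mg/L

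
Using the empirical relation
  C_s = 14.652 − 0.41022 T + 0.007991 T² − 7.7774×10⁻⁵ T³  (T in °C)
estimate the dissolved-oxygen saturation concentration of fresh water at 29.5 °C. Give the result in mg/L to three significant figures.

C_s ≈ 7.51 mg/L

C_s = 14.652 − 0.41022×29.5 + 0.007991×29.5² − 7.7774×10⁻⁵×29.5³ = 7.508 mg/L.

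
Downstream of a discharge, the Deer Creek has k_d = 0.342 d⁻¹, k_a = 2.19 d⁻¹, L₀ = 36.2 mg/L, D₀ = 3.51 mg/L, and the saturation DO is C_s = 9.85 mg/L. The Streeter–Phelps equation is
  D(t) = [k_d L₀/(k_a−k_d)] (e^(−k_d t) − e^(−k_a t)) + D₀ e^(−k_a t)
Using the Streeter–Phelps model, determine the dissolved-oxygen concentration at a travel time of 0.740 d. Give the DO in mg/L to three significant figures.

k_d L₀/(k_a−k_d) = 0.342×36.2/(2.19−0.342) = 12.38/1.848 = 6.699 mg/L.
e^(−k_d t) = e^(−0.342×0.7400) = 0.7764; e^(−k_a t) = e^(−2.19×0.7400) = 0.1978.
D = 6.699 × (0.7764 − 0.1978) + 3.51 × 0.1978 = 3.876 + 0.6942 = 4.571 mg/L.
DO = C_s − D = 9.85 − 4.571 = 5.279 mg/L.

DO ≈ 5.28 mg/L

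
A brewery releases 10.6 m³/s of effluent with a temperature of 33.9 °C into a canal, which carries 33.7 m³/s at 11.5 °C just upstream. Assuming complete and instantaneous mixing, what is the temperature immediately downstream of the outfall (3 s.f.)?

Flow-weighted mixing: C = (Q_r C_r + Q_w C_w)/(Q_r + Q_w)
= (33.7×11.5 + 10.6×33.9)/(33.7 + 10.6) = 746.9/44.30 = 16.86 °C.

16.9 °C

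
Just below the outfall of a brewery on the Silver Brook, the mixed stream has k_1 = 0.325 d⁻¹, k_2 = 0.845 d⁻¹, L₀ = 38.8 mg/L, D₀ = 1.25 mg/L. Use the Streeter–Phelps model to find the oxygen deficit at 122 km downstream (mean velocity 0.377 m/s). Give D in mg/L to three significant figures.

D ≈ 6.21 mg/L

Travel time t = x/v = 122 km / (0.377 m/s) = 122000 m / 0.377 m/s = 323600 s = 3.745 d.
k_1 L₀/(k_2−k_1) = 0.325×38.8/(0.845−0.325) = 12.61/0.5200 = 24.25 mg/L.
e^(−k_1 t) = e^(−0.325×3.745) = 0.2960; e^(−k_2 t) = e^(−0.845×3.745) = 0.04222.
D = 24.25 × (0.2960 − 0.04222) + 1.25 × 0.04222 = 6.155 + 0.05277 = 6.208 mg/L.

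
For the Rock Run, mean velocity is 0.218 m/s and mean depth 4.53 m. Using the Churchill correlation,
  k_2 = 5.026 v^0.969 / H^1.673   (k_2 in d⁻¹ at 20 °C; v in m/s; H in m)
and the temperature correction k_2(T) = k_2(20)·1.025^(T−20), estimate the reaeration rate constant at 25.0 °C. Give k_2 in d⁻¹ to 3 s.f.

k_2 ≈ 0.104 d⁻¹

k_2(20) = 5.026 × 0.218^0.969 / 4.53^1.673 = 5.026 × 0.2285 / 12.52 = 0.09173 d⁻¹.
k_2(25.0) = 0.09173 × 1.025^(25.0−20) = 0.09173 × 1.131 = 0.1038 d⁻¹.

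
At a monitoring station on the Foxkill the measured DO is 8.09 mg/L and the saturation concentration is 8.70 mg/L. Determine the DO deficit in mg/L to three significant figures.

D ≈ 0.610 mg/L

D = C_s − C = 8.70 − 8.09 = 0.610 mg/L.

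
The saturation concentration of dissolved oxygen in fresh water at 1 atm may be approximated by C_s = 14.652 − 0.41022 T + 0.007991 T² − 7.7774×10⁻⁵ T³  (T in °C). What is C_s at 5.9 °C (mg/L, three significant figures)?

C_s ≈ 12.5 mg/L

C_s = 14.652 − 0.41022×5.9 + 0.007991×5.9² − 7.7774×10⁻⁵×5.9³ = 12.49 mg/L.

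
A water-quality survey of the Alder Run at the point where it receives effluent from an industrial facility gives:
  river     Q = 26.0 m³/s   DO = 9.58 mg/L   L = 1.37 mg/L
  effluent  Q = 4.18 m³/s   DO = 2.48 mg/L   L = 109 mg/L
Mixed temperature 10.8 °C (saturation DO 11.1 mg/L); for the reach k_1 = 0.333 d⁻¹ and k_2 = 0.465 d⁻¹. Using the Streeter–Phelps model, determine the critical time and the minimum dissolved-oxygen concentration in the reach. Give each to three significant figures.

t_c ≈ 2.05 d; minimum DO ≈ 5.22 mg/L

Mixed DO = (26.0×9.58 + 4.18×2.48)/(26.0+4.18) = 259.4/30.18 = 8.597 mg/L.
Mixed L₀ = (26.0×1.37 + 4.18×109)/(30.18) = 491.2/30.18 = 16.28 mg/L.
Initial deficit D₀ = C_s − DO₀ = 11.1 − 8.597 = 2.503 mg/L.
t_c = (1/0.1320) ln[(0.465/0.333)(1 − 2.503×0.1320/(0.333×16.28))] = 7.576 × ln(1.311) = 2.053 d.
D_c = (0.333/0.465) × 16.28 × e^(−0.333×2.053) = 0.7161 × 16.28 × 0.5048 = 5.884 mg/L.
Minimum DO = 11.1 − 5.884 = 5.216 mg/L.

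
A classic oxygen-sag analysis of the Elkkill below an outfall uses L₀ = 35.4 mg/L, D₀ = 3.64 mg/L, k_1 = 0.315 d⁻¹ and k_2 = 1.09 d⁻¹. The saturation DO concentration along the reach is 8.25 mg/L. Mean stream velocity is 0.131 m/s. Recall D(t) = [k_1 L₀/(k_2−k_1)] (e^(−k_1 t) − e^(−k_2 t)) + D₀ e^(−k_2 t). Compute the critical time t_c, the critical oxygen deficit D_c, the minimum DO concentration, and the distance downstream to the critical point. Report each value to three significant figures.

t_c ≈ 1.23 d; D_c ≈ 6.95 mg/L; min DO ≈ 1.30 mg/L; x_c ≈ 13.9 km

At the critical point dD/dt = 0, so k_1 L₀ e^(−k_1 t) = k_2 D. Substituting D(t) from the Streeter–Phelps equation and solving for t gives
t_c = ln[(k_2/k_1)(1 − D₀(k_2−k_1)/(k_1 L₀))] / (k_2−k_1).
Here k_2−k_1 = 0.7750 d⁻¹ and 1 − D₀(k_2−k_1)/(k_1 L₀) = 1 − 3.64×0.7750/(0.315×35.4) = 0.7470, so
t_c = ln(3.460 × 0.7470) / 0.7750 = 0.9497 / 0.7750 = 1.225 d.
D_c = (k_1/k_2) L₀ e^(−k_1 t_c) = (0.315/1.09) × 35.4 × e^(−0.315×1.225) = 0.2890 × 35.4 × 0.6798 = 6.954 mg/L.
Minimum DO = C_s − D_c = 8.25 − 6.954 = 1.296 mg/L.
x_c = v t_c = 0.131 m/s × 1.225 d × 86400 s/d = 13870 m ≈ 13.9 km.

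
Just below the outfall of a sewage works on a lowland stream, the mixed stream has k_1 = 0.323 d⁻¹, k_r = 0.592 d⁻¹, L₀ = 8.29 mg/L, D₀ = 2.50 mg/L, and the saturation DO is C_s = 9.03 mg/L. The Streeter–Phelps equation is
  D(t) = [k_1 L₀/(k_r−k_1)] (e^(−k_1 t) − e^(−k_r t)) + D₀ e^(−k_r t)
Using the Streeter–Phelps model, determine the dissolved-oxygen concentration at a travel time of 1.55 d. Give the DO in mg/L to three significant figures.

k_1 L₀/(k_r−k_1) = 0.323×8.29/(0.592−0.323) = 2.678/0.2690 = 9.954 mg/L.
e^(−k_1 t) = e^(−0.323×1.550) = 0.6061; e^(−k_r t) = e^(−0.592×1.550) = 0.3995.
D = 9.954 × (0.6061 − 0.3995) + 2.50 × 0.3995 = 2.057 + 0.9987 = 3.056 mg/L.
DO = C_s − D = 9.03 − 3.056 = 5.974 mg/L.

DO ≈ 5.97 mg/L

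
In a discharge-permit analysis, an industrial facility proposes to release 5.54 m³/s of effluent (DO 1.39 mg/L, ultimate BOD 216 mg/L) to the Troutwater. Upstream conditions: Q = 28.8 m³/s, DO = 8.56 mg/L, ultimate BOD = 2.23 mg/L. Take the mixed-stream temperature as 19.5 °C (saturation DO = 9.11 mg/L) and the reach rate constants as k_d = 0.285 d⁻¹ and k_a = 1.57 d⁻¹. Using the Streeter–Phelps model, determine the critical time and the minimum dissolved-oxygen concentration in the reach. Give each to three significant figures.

Mixed DO = (28.8×8.56 + 5.54×1.39)/(28.8+5.54) = 254.2/34.34 = 7.403 mg/L.
Mixed L₀ = (28.8×2.23 + 5.54×216)/(34.34) = 1261/34.34 = 36.72 mg/L.
Initial deficit D₀ = C_s − DO₀ = 9.11 − 7.403 = 1.707 mg/L.
t_c = (1/1.285) ln[(1.57/0.285)(1 − 1.707×1.285/(0.285×36.72))] = 0.7782 × ln(4.354) = 1.145 d.
D_c = (0.285/1.57) × 36.72 × e^(−0.285×1.145) = 0.1815 × 36.72 × 0.7216 = 4.810 mg/L.
Minimum DO = 9.11 − 4.810 = 4.300 mg/L.

t_c ≈ 1.14 d; minimum DO ≈ 4.30 mg/L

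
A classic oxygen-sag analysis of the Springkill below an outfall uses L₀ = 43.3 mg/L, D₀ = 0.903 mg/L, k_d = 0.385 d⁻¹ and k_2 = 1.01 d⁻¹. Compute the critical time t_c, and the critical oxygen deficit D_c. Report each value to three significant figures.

t_c ≈ 1.49 d; D_c ≈ 9.31 mg/L

With k_2/k_d = 2.623 and 1 − D₀(k_2−k_d)/(k_d L₀) = 0.9661,
t_c = ln(2.623 × 0.9661) / (1.01 − 0.385) = ln(2.535) / 0.6250 = 0.9300/0.6250 = 1.488 d.
D_c = (k_d/k_2) L₀ e^(−k_d t_c) = (0.385/1.01) × 43.3 × e^(−0.385×1.488) = 0.3812 × 43.3 × 0.5639 = 9.307 mg/L.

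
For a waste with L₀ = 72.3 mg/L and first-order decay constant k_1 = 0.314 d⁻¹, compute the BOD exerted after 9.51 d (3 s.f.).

y ≈ 68.7 mg/L

y_t = L₀(1 − e^(−k_1 t)) = 72.3 × (1 − e^(−0.314×9.51))
= 72.3 × (1 − 0.05048) = 72.3 × 0.9495 = 68.65 mg/L.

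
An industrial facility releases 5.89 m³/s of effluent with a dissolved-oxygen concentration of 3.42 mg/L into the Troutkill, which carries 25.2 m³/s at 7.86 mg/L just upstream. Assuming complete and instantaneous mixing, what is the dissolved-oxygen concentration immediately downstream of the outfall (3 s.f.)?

Flow-weighted mixing: C = (Q_r C_r + Q_w C_w)/(Q_r + Q_w)
= (25.2×7.86 + 5.89×3.42)/(25.2 + 5.89) = 218.2/31.09 = 7.019 mg/L.

7.02 mg/L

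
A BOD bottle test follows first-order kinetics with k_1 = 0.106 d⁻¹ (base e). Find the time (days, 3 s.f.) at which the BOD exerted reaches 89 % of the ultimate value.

t ≈ 20.8 d

y/L₀ = 1 − e^(−k_1 t) = 0.89 ⇒ e^(−k_1 t) = 0.110
t = −ln(0.110) / 0.106 = 2.207 / 0.106 = 20.82 d.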